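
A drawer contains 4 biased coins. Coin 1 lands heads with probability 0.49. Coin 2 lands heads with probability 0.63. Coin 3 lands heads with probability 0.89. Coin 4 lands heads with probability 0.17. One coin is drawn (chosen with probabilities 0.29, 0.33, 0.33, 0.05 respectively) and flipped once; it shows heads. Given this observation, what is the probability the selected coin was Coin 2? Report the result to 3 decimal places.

Posterior probability ≈ 0.319

Tabulate prior·likelihood by source: [1] prior 0.29, lik 0.49, product 0.1421; [2] prior 0.33, lik 0.63, product 0.2079; [3] prior 0.33, lik 0.89, product 0.2937; [4] prior 0.05, lik 0.17, product 0.008500.
Normalizing constant = 0.65220; the posterior for Coin 2 is its product over the sum, 0.2079/0.65220 = 0.319.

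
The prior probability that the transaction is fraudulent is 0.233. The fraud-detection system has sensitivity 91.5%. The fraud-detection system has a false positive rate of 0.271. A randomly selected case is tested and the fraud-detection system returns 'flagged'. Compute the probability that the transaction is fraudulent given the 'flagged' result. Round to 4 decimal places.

Write H for 'the transaction is fraudulent'. Prior odds H:¬H = 0.233/0.767 = 0.30378. For the 'flagged' outcome, the likelihood ratio is 0.915/0.271 = 3.3764.
Posterior odds = 0.30378 × 3.3764 = 1.0257, so P(H|E) = 1.0257/(1+1.0257) = 0.5063.

P(H | E) ≈ 0.5063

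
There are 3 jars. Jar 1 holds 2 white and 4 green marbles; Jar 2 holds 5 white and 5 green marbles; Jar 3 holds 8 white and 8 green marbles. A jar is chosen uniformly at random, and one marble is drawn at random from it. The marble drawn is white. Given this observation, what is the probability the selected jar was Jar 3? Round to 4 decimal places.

Posterior probability ≈ 0.3750

Tabulate prior·likelihood by source: [1] prior 0.333333, lik 0.3333, product 0.1111; [2] prior 0.333333, lik 0.5, product 0.1667; [3] prior 0.333333, lik 0.5, product 0.1667.
Normalizing constant = 0.44444; the posterior for Jar 3 is its product over the sum, 0.1667/0.44444 = 0.3750.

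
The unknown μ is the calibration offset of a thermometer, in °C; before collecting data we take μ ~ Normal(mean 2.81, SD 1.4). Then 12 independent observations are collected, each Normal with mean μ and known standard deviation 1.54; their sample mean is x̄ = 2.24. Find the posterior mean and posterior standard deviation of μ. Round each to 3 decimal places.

Posterior mean ≈ 2.292; posterior SD ≈ 0.424

With known σ, the Normal prior is conjugate. Weight on the data is w = (n/σ²)/(n/σ² + 1/τ₀²) = 5.05988/(5.05988+0.510204) = 0.90840.
Posterior mean = w·x̄ + (1−w)·μ₀ = 0.90840·2.24 + 0.091597·2.81 = 2.292. Posterior variance = 1/(5.05988+0.510204) = 0.179531, so SD = 0.424.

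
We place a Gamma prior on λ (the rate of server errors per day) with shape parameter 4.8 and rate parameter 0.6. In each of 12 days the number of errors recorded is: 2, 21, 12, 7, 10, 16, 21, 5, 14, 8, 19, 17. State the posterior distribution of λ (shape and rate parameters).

Total count ∑xᵢ = 152 over n = 12 days.
Gamma is conjugate to the Poisson likelihood: posterior is Gamma(shape = 4.8+152 = 156.8, rate = 0.6+12 = 12.6).

Posterior: Gamma(shape=156.8, rate=12.6)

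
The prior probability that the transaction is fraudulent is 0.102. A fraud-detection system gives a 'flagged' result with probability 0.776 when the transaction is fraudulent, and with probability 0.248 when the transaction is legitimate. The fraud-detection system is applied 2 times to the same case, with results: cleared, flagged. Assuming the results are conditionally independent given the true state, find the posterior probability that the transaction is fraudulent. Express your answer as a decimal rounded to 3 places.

Posterior P(H) ≈ 0.096

With H the event that the transaction is fraudulent, the joint likelihood of the observed sequence is P(data|H) = 0.224·0.776 = 0.17382 and P(data|¬H) = 0.752·0.248 = 0.18650.
Bayes: P(H|data) = 0.102·0.17382 / (0.102·0.17382 + 0.898·0.18650) = 0.017730/0.18520 = 0.0957.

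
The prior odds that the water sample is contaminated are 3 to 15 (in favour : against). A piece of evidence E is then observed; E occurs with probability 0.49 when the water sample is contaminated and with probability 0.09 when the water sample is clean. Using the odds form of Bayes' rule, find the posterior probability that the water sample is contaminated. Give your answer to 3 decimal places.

Prior odds = 3/15 = 0.20000.
Likelihood ratio for E = 0.49/0.09 = 5.4444.
Posterior odds = prior odds × LR = 1.0889.
Posterior probability = odds/(1+odds) = 1.0889/2.0889 = 0.521.

Posterior probability ≈ 0.521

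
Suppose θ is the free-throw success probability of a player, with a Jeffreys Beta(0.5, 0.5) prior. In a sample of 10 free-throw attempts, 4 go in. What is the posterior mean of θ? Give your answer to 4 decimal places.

Observing 4 successes and 6 failures updates Beta(0.5, 0.5) by adding the success and failure counts to the two shape parameters: α = 0.5+4 = 4.5, β = 0.5+6 = 6.5.
Posterior mean = α/(α+β) = 4.5/11 = 0.4091.

Posterior mean ≈ 0.4091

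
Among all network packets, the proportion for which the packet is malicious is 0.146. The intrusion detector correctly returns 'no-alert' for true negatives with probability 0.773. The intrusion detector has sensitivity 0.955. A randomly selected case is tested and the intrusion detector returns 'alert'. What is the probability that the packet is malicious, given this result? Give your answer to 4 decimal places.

P(H | E) ≈ 0.4183

Write H for 'the packet is malicious'. Prior odds H:¬H = 0.146/0.854 = 0.17096. For the 'alert' outcome, the likelihood ratio is 0.955/0.227 = 4.2070.
Posterior odds = 0.17096 × 4.2070 = 0.71924, so P(H|E) = 0.71924/(1+0.71924) = 0.4183.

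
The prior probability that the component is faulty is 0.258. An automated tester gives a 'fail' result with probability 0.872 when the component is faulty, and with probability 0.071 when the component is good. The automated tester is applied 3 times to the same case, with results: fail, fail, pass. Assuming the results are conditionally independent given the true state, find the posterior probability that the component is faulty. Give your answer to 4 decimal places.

Let H be the event that the component is faulty; start with P(H) = 0.258. P('fail'|H) = 0.872, P('fail'|¬H) = 0.071.
Update on result 1 ('fail'): P(H) ← 0.872·0.2580 / (0.872·0.2580 + 0.071·0.7420) = 0.22498/0.27766 = 0.8103.
Update on result 2 ('fail'): P(H) ← 0.872·0.8103 / (0.872·0.8103 + 0.071·0.1897) = 0.70655/0.72002 = 0.9813.
Update on result 3 ('pass'): P(H) ← 0.128·0.9813 / (0.128·0.9813 + 0.929·0.0187) = 0.12561/0.14299 = 0.8784.

Posterior P(H) ≈ 0.8784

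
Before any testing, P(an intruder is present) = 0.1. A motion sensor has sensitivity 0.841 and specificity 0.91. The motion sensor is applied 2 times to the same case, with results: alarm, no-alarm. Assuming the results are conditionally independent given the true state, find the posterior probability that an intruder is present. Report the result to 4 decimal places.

Posterior P(H) ≈ 0.1536

Let H be the event that an intruder is present; start with P(H) = 0.1. P('alarm'|H) = 0.841, P('alarm'|¬H) = 0.09.
Update on result 1 ('alarm'): P(H) ← 0.841·0.1000 / (0.841·0.1000 + 0.09·0.9000) = 0.084100/0.16510 = 0.5094.
Update on result 2 ('no-alarm'): P(H) ← 0.159·0.5094 / (0.159·0.5094 + 0.91·0.4906) = 0.080993/0.52745 = 0.1536.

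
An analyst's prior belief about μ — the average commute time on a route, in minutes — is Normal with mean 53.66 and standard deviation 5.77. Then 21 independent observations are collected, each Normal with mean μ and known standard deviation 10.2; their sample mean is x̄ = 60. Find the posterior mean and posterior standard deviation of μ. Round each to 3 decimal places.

With known σ, the Normal prior is conjugate. Weight on the data is w = (n/σ²)/(n/σ² + 1/τ₀²) = 0.201845/(0.201845+0.0300364) = 0.87047.
Posterior mean = w·x̄ + (1−w)·μ₀ = 0.87047·60 + 0.12953·53.66 = 59.179. Posterior variance = 1/(0.201845+0.0300364) = 4.31254, so SD = 2.077.

Posterior mean ≈ 59.179; posterior SD ≈ 2.077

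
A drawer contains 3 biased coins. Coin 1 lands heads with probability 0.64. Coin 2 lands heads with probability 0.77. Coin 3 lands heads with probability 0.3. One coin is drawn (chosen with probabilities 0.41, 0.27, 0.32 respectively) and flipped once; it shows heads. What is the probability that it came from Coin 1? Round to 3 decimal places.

P(heads|C1) = 0.64; P(heads|C2) = 0.77; P(heads|C3) = 0.3.
Prior × likelihood for each source: 0.41·0.64=0.2624, 0.27·0.77=0.2079, 0.32·0.3=0.09600. Summing gives P(heads) = 0.56630.
P(Coin 1 | heads) = 0.2624 / 0.56630 = 0.463.

Posterior probability ≈ 0.463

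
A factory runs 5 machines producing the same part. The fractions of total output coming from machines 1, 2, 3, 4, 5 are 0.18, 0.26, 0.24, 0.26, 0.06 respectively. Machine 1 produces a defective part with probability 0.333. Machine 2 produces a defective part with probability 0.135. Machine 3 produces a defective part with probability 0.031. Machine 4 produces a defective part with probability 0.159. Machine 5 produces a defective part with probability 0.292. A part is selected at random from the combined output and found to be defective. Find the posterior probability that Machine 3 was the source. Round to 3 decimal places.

Tabulate prior·likelihood by source: [1] prior 0.18, lik 0.333, product 0.05994; [2] prior 0.26, lik 0.135, product 0.03510; [3] prior 0.24, lik 0.031, product 0.007440; [4] prior 0.26, lik 0.159, product 0.04134; [5] prior 0.06, lik 0.292, product 0.01752.
Normalizing constant = 0.16134; the posterior for Machine 3 is its product over the sum, 0.007440/0.16134 = 0.046.

Posterior probability ≈ 0.046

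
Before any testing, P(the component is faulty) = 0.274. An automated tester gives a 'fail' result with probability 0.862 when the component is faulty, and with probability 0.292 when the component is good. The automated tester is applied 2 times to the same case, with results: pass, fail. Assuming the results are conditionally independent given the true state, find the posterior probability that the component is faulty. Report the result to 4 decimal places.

Posterior P(H) ≈ 0.1784

Let H be the event that the component is faulty; start with P(H) = 0.274. P('fail'|H) = 0.862, P('fail'|¬H) = 0.292.
Update on result 1 ('pass'): P(H) ← 0.138·0.2740 / (0.138·0.2740 + 0.708·0.7260) = 0.037812/0.55182 = 0.0685.
Update on result 2 ('fail'): P(H) ← 0.862·0.0685 / (0.862·0.0685 + 0.292·0.9315) = 0.059066/0.33106 = 0.1784.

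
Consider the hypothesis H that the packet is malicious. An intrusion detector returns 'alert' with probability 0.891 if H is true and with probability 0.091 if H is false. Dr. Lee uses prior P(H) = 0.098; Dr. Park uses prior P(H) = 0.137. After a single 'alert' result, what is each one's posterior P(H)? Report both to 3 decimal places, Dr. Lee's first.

The likelihood ratio for an 'alert' result is 0.891/0.091 = 9.7912.
Dr. Lee: prior odds 0.098/0.902 = 0.10865; posterior odds 1.0638; posterior probability 0.515.
Dr. Park: prior odds 0.137/0.863 = 0.15875; posterior odds 1.5543; posterior probability 0.609.

Dr. Lee: 0.515; Dr. Park: 0.609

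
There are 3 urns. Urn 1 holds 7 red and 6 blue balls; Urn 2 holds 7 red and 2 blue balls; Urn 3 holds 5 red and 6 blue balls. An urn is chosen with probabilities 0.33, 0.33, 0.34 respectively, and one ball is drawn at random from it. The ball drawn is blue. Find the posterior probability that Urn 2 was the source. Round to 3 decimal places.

Posterior probability ≈ 0.178

P(blue|Urn 1) = 0.4615; P(blue|Urn 2) = 0.2222; P(blue|Urn 3) = 0.5455.
Prior × likelihood for each source: 0.33·0.4615=0.1523, 0.33·0.2222=0.07333, 0.34·0.5455=0.1855. Summing gives P(blue) = 0.41110.
P(Urn 2 | blue) = 0.07333 / 0.41110 = 0.178.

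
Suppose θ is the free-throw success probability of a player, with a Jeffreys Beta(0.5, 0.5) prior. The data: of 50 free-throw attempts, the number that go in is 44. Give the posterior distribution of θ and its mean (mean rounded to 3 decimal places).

Observing 44 successes and 6 failures updates Beta(0.5, 0.5) by adding the success and failure counts to the two shape parameters: α = 0.5+44 = 44.5, β = 0.5+6 = 6.5.
E[θ | data] = 44.5/(44.5+6.5) = 0.873.

Posterior: Beta(44.5, 6.5); mean ≈ 0.873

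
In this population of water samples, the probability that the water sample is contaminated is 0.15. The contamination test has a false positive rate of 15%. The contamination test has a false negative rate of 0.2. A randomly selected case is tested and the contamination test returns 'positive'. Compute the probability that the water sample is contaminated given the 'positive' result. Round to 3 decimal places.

Write H for 'the water sample is contaminated'. Prior odds H:¬H = 0.15/0.85 = 0.17647. For the 'positive' outcome, the likelihood ratio is 0.8/0.15 = 5.3333.
Posterior odds = 0.17647 × 5.3333 = 0.94118, so P(H|E) = 0.94118/(1+0.94118) = 0.485.

P(H | E) ≈ 0.485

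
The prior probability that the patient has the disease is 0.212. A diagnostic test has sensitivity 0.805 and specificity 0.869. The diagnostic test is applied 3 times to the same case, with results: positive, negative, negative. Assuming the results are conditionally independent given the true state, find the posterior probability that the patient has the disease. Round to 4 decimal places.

With H the event that the patient has the disease, the joint likelihood of the observed sequence is P(data|H) = 0.805·0.195·0.195 = 0.030610 and P(data|¬H) = 0.131·0.869·0.869 = 0.098926.
Bayes: P(H|data) = 0.212·0.030610 / (0.212·0.030610 + 0.788·0.098926) = 0.0064893/0.084443 = 0.0768.

Posterior P(H) ≈ 0.0768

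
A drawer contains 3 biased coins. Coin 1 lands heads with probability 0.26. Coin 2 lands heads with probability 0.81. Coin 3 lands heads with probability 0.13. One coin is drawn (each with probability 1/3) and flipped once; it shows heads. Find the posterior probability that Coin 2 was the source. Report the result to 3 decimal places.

P(heads|C1) = 0.26; P(heads|C2) = 0.81; P(heads|C3) = 0.13.
Prior × likelihood for each source: 0.333333·0.26=0.08667, 0.333333·0.81=0.2700, 0.333333·0.13=0.04333. Summing gives P(heads) = 0.40000.
P(Coin 2 | heads) = 0.2700 / 0.40000 = 0.675.

Posterior probability ≈ 0.675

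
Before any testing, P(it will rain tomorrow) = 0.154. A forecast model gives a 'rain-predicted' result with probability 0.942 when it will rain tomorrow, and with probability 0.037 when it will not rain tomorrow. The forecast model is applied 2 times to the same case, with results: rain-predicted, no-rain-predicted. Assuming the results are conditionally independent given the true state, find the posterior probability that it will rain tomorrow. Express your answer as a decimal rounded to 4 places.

Posterior P(H) ≈ 0.2182

Let H be the event that it will rain tomorrow; start with P(H) = 0.154. P('rain-predicted'|H) = 0.942, P('rain-predicted'|¬H) = 0.037.
Update on result 1 ('rain-predicted'): P(H) ← 0.942·0.1540 / (0.942·0.1540 + 0.037·0.8460) = 0.14507/0.17637 = 0.8225.
Update on result 2 ('no-rain-predicted'): P(H) ← 0.058·0.8225 / (0.058·0.8225 + 0.963·0.1775) = 0.047706/0.21862 = 0.2182.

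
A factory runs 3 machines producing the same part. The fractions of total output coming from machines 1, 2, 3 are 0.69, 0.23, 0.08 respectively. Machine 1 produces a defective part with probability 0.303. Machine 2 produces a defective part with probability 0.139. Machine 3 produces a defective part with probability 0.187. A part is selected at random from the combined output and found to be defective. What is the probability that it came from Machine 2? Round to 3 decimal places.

Tabulate prior·likelihood by source: [1] prior 0.69, lik 0.303, product 0.2091; [2] prior 0.23, lik 0.139, product 0.03197; [3] prior 0.08, lik 0.187, product 0.01496.
Normalizing constant = 0.25600; the posterior for Machine 2 is its product over the sum, 0.03197/0.25600 = 0.125.

Posterior probability ≈ 0.125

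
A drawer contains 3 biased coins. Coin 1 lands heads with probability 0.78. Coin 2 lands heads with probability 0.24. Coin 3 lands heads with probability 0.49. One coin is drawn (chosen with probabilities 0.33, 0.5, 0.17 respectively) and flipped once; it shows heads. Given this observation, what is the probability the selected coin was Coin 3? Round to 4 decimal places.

P(heads|C1) = 0.78; P(heads|C2) = 0.24; P(heads|C3) = 0.49.
Prior × likelihood for each source: 0.33·0.78=0.2574, 0.5·0.24=0.1200, 0.17·0.49=0.08330. Summing gives P(heads) = 0.46070.
P(Coin 3 | heads) = 0.08330 / 0.46070 = 0.1808.

Posterior probability ≈ 0.1808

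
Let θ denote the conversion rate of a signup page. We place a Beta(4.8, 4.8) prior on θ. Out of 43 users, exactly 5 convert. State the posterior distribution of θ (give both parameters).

Observing 5 successes and 38 failures updates Beta(4.8, 4.8) by adding the success and failure counts to the two shape parameters: α = 4.8+5 = 9.8, β = 4.8+38 = 42.8.

Posterior: Beta(9.8, 42.8)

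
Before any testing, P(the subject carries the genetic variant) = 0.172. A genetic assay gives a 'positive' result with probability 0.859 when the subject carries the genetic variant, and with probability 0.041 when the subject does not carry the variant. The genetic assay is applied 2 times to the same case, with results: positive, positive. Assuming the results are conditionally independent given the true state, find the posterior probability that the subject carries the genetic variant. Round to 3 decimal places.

Posterior P(H) ≈ 0.989

With H the event that the subject carries the genetic variant, the joint likelihood of the observed sequence is P(data|H) = 0.859·0.859 = 0.73788 and P(data|¬H) = 0.041·0.041 = 0.0016810.
Bayes: P(H|data) = 0.172·0.73788 / (0.172·0.73788 + 0.828·0.0016810) = 0.12692/0.12831 = 0.9892.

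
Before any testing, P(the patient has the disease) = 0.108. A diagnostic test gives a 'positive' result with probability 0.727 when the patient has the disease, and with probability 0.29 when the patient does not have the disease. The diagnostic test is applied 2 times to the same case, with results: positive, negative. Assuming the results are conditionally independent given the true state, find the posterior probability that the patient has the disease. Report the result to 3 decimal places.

Let H be the event that the patient has the disease; start with P(H) = 0.108. P('positive'|H) = 0.727, P('positive'|¬H) = 0.29.
Update on result 1 ('positive'): P(H) ← 0.727·0.1080 / (0.727·0.1080 + 0.29·0.8920) = 0.078516/0.33720 = 0.2328.
Update on result 2 ('negative'): P(H) ← 0.273·0.2328 / (0.273·0.2328 + 0.71·0.7672) = 0.063568/0.60824 = 0.1045.

Posterior P(H) ≈ 0.105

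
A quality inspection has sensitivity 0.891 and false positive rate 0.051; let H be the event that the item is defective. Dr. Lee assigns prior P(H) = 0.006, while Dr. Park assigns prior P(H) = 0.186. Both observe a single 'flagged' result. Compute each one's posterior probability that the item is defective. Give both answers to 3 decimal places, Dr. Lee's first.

P('+'|H) = 0.891, P('+'|¬H) = 0.051.
Dr. Lee: numerator 0.891·0.006 = 0.0053460; evidence = 0.0053460+0.051·0.994 = 0.056040; posterior = 0.095.
Dr. Park: numerator 0.891·0.186 = 0.16573; evidence = 0.16573+0.051·0.814 = 0.20724; posterior = 0.800.

Dr. Lee: 0.095; Dr. Park: 0.800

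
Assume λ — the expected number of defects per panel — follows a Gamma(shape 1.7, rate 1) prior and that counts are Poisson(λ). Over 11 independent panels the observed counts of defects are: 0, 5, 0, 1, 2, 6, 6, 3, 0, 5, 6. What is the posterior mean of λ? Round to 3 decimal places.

Total count ∑xᵢ = 34 over n = 11 panels.
Gamma is conjugate to the Poisson likelihood: posterior is Gamma(shape = 1.7+34 = 35.7, rate = 1+11 = 12).
E[λ | data] = 35.7/12 = 2.975.

Posterior mean ≈ 2.975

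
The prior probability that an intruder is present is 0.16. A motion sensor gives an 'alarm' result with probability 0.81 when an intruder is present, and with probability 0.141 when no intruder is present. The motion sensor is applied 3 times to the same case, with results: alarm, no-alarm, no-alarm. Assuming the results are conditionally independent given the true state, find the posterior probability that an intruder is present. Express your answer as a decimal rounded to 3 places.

Posterior P(H) ≈ 0.051

With H the event that an intruder is present, the joint likelihood of the observed sequence is P(data|H) = 0.81·0.19·0.19 = 0.029241 and P(data|¬H) = 0.141·0.859·0.859 = 0.10404.
Bayes: P(H|data) = 0.16·0.029241 / (0.16·0.029241 + 0.84·0.10404) = 0.0046786/0.092073 = 0.0508.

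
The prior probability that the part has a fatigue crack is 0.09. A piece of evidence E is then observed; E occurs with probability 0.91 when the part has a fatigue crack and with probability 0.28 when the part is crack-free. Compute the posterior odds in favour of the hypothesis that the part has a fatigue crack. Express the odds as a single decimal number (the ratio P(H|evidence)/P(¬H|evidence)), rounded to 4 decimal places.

Prior odds = 0.09/(1−0.09) = 0.098901.
Likelihood ratio for E = 0.91/0.28 = 3.2500.
Posterior odds = prior odds × LR = 0.32143.

Posterior odds ≈ 0.3214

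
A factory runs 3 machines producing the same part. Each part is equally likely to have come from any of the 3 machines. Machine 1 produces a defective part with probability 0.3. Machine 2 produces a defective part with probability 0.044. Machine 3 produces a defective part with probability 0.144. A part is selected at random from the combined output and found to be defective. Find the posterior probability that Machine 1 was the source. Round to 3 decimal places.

Posterior probability ≈ 0.615

Tabulate prior·likelihood by source: [1] prior 0.333333, lik 0.3, product 0.1000; [2] prior 0.333333, lik 0.044, product 0.01467; [3] prior 0.333333, lik 0.144, product 0.04800.
Normalizing constant = 0.16267; the posterior for Machine 1 is its product over the sum, 0.1000/0.16267 = 0.615.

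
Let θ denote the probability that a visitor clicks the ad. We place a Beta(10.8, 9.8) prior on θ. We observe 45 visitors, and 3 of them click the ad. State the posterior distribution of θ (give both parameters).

Posterior: Beta(13.8, 51.8)

Observing 3 successes and 42 failures updates Beta(10.8, 9.8) by adding the success and failure counts to the two shape parameters: α = 10.8+3 = 13.8, β = 9.8+42 = 51.8.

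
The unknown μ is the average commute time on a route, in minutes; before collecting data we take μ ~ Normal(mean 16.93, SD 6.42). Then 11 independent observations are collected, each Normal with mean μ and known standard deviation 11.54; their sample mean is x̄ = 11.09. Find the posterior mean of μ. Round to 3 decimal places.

Posterior mean ≈ 12.416

Prior precision 1/τ₀² = 1/6.42² = 0.0242622; data precision n/σ² = 11/11.54² = 0.0826002.
Posterior precision = 0.0242622 + 0.0826002 = 0.106862.
Posterior mean = (0.0242622·16.93 + 0.0826002·11.09) / 0.106862 = 12.416.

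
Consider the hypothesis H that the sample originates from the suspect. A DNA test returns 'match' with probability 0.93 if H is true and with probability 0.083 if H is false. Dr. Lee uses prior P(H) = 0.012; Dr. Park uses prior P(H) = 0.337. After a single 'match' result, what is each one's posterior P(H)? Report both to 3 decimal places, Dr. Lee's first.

Dr. Lee: 0.120; Dr. Park: 0.851

The likelihood ratio for a 'match' result is 0.93/0.083 = 11.205.
Dr. Lee: prior odds 0.012/0.988 = 0.012146; posterior odds 0.13609; posterior probability 0.120.
Dr. Park: prior odds 0.337/0.663 = 0.50830; posterior odds 5.6954; posterior probability 0.851.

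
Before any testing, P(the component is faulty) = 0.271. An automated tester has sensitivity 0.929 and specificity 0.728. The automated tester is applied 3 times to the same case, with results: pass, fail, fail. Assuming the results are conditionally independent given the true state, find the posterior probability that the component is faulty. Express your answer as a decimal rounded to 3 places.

Let H be the event that the component is faulty; start with P(H) = 0.271. P('fail'|H) = 0.929, P('fail'|¬H) = 0.272.
Update on result 1 ('pass'): P(H) ← 0.071·0.2710 / (0.071·0.2710 + 0.728·0.7290) = 0.019241/0.54995 = 0.0350.
Update on result 2 ('fail'): P(H) ← 0.929·0.0350 / (0.929·0.0350 + 0.272·0.9650) = 0.032503/0.29499 = 0.1102.
Update on result 3 ('fail'): P(H) ← 0.929·0.1102 / (0.929·0.1102 + 0.272·0.8898) = 0.10236/0.34439 = 0.2972.

Posterior P(H) ≈ 0.297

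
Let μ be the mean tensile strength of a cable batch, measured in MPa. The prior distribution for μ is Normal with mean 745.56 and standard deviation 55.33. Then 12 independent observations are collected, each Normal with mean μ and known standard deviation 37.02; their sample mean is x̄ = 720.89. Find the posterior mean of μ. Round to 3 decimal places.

Prior precision 1/τ₀² = 1/55.33² = 0.00032665; data precision n/σ² = 12/37.02² = 0.00875605.
Posterior precision = 0.00032665 + 0.00875605 = 0.00908270.
Posterior mean = (0.00032665·745.56 + 0.00875605·720.89) / 0.00908270 = 721.777.

Posterior mean ≈ 721.777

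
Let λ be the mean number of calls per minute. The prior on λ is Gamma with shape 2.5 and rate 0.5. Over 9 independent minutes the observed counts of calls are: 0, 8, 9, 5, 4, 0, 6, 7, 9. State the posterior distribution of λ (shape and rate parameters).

The Poisson likelihood adds the total count to the shape and the number of exposure periods to the rate. Here ∑xᵢ = 48 and n = 9, so shape 2.5→50.5 and rate 0.5→9.5.

Posterior: Gamma(shape=50.5, rate=9.5)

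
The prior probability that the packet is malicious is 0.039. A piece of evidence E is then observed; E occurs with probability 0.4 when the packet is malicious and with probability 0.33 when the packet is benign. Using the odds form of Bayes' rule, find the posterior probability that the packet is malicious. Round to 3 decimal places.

Prior odds = 0.039/(1−0.039) = 0.040583.
Likelihood ratio for E = 0.4/0.33 = 1.2121.
Posterior odds = prior odds × LR = 0.049191.
Posterior probability = odds/(1+odds) = 0.049191/1.0492 = 0.047.

Posterior probability ≈ 0.047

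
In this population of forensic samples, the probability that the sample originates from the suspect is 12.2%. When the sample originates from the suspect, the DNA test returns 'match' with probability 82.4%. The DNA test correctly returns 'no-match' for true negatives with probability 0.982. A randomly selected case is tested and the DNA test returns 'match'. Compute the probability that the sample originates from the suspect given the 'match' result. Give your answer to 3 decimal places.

Let H be the event that the sample originates from the suspect. P(H) = 0.122, so P(¬H) = 0.878. With E the 'match' result, P(E|H) = 0.824 and P(E|¬H) = 0.018.
P(E) = 0.824·0.122 + 0.018·0.878 = 0.10053 + 0.015804 = 0.11633.
By Bayes' theorem, P(H|E) = 0.10053 / 0.11633 = 0.864.

P(H | E) ≈ 0.864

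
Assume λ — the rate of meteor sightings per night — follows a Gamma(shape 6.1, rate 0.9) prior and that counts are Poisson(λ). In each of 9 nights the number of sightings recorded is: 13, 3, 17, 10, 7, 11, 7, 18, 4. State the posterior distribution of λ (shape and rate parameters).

Total count ∑xᵢ = 90 over n = 9 nights.
Gamma is conjugate to the Poisson likelihood: posterior is Gamma(shape = 6.1+90 = 96.1, rate = 0.9+9 = 9.9).

Posterior: Gamma(shape=96.1, rate=9.9)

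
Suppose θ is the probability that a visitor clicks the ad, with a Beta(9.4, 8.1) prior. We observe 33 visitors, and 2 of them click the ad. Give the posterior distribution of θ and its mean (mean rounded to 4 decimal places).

Posterior: Beta(11.4, 39.1); mean ≈ 0.2257

The binomial likelihood is conjugate to the Beta prior: with 2 successes and 31 failures, the posterior is Beta(9.4+2, 8.1+31) = Beta(11.4, 39.1).
E[θ | data] = 11.4/(11.4+39.1) = 0.2257.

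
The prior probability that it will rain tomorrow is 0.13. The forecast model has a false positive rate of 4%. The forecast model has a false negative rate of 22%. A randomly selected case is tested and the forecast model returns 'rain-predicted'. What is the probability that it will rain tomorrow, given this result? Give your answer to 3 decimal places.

P(H | E) ≈ 0.744

Write H for 'it will rain tomorrow'. Prior odds H:¬H = 0.13/0.87 = 0.14943. For the 'rain-predicted' outcome, the likelihood ratio is 0.78/0.04 = 19.500.
Posterior odds = 0.14943 × 19.500 = 2.9138, so P(H|E) = 2.9138/(1+2.9138) = 0.744.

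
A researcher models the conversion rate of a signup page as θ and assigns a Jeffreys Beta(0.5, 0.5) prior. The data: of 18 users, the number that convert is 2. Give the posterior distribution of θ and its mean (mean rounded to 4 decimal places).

The binomial likelihood is conjugate to the Beta prior: with 2 successes and 16 failures, the posterior is Beta(0.5+2, 0.5+16) = Beta(2.5, 16.5).
E[θ | data] = 2.5/(2.5+16.5) = 0.1316.

Posterior: Beta(2.5, 16.5); mean ≈ 0.1316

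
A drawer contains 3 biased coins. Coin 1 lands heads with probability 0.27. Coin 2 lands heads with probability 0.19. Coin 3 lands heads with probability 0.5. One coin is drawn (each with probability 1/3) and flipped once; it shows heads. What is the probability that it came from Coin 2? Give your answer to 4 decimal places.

Tabulate prior·likelihood by source: [1] prior 0.333333, lik 0.27, product 0.09000; [2] prior 0.333333, lik 0.19, product 0.06333; [3] prior 0.333333, lik 0.5, product 0.1667.
Normalizing constant = 0.32000; the posterior for Coin 2 is its product over the sum, 0.06333/0.32000 = 0.1979.

Posterior probability ≈ 0.1979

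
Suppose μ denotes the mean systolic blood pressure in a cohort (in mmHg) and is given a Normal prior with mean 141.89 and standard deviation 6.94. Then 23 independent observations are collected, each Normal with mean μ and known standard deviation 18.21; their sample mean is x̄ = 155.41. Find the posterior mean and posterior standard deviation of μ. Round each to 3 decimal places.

Posterior mean ≈ 152.295; posterior SD ≈ 3.331

With known σ, the Normal prior is conjugate. Weight on the data is w = (n/σ²)/(n/σ² + 1/τ₀²) = 0.0693598/(0.0693598+0.0207626) = 0.76962.
Posterior mean = w·x̄ + (1−w)·μ₀ = 0.76962·155.41 + 0.23038·141.89 = 152.295. Posterior variance = 1/(0.0693598+0.0207626) = 11.0960, so SD = 3.331.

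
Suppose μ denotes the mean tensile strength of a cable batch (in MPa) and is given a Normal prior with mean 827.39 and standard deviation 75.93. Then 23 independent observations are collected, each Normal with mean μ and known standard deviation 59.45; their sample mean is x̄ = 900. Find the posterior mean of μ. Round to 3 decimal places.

Posterior mean ≈ 898.115

With known σ, the Normal prior is conjugate. Weight on the data is w = (n/σ²)/(n/σ² + 1/τ₀²) = 0.00650765/(0.00650765+0.00017345) = 0.97404.
Posterior mean = w·x̄ + (1−w)·μ₀ = 0.97404·900 + 0.025961·827.39 = 898.115.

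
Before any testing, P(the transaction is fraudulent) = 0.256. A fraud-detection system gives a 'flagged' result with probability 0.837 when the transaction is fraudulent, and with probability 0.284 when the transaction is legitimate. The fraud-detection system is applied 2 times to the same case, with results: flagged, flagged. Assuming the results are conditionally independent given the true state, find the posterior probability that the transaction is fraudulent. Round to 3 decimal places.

Let H be the event that the transaction is fraudulent; start with P(H) = 0.256. P('flagged'|H) = 0.837, P('flagged'|¬H) = 0.284.
Update on result 1 ('flagged'): P(H) ← 0.837·0.2560 / (0.837·0.2560 + 0.284·0.7440) = 0.21427/0.42557 = 0.5035.
Update on result 2 ('flagged'): P(H) ← 0.837·0.5035 / (0.837·0.5035 + 0.284·0.4965) = 0.42143/0.56243 = 0.7493.

Posterior P(H) ≈ 0.749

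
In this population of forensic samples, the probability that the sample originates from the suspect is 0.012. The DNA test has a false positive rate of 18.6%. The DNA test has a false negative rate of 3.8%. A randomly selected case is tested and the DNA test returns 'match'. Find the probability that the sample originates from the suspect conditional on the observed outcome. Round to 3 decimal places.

P(H | E) ≈ 0.059

Write H for 'the sample originates from the suspect'. Prior odds H:¬H = 0.012/0.988 = 0.012146. For the 'match' outcome, the likelihood ratio is 0.962/0.186 = 5.1720.
Posterior odds = 0.012146 × 5.1720 = 0.062818, so P(H|E) = 0.062818/(1+0.062818) = 0.059.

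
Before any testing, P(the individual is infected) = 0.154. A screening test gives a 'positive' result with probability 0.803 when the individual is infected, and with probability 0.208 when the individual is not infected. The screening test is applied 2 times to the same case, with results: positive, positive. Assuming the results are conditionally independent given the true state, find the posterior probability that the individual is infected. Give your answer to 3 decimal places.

Posterior P(H) ≈ 0.731

With H the event that the individual is infected, the joint likelihood of the observed sequence is P(data|H) = 0.803·0.803 = 0.64481 and P(data|¬H) = 0.208·0.208 = 0.043264.
Bayes: P(H|data) = 0.154·0.64481 / (0.154·0.64481 + 0.846·0.043264) = 0.099301/0.13590 = 0.7307.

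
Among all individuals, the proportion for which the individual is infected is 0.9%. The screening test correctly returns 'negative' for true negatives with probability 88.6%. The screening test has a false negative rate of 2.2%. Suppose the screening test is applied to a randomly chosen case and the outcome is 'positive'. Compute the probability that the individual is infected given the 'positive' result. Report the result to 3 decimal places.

Let H be the event that the individual is infected. P(H) = 0.009, so P(¬H) = 0.991. With E the 'positive' result, P(E|H) = 0.978 and P(E|¬H) = 0.114.
P(E) = 0.978·0.009 + 0.114·0.991 = 0.0088020 + 0.11297 = 0.12178.
By Bayes' theorem, P(H|E) = 0.0088020 / 0.12178 = 0.072.

P(H | E) ≈ 0.072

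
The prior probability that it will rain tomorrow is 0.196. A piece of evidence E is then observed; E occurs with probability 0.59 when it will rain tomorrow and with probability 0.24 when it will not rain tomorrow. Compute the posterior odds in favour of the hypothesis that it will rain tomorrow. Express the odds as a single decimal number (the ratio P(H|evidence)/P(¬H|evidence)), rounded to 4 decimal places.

Posterior odds ≈ 0.5993

Prior odds = 0.196/(1−0.196) = 0.24378.
Likelihood ratio for E = 0.59/0.24 = 2.4583.
Posterior odds = prior odds × LR = 0.59930.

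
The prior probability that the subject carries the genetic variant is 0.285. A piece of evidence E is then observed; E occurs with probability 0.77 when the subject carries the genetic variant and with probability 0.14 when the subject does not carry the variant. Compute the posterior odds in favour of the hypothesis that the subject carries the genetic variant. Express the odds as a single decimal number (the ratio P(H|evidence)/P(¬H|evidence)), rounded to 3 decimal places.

Prior odds = 0.285/(1−0.285) = 0.39860. In log-odds, ln(0.39860) = -0.91979.
Add log likelihood ratio: ln(5.5000) = 1.7047.
Posterior log-odds = 0.78495, so posterior odds = exp(0.78495) = 2.1923.

Posterior odds ≈ 2.192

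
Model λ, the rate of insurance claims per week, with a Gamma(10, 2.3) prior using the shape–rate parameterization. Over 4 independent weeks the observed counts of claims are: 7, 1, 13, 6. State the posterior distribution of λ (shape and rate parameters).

The Poisson likelihood adds the total count to the shape and the number of exposure periods to the rate. Here ∑xᵢ = 27 and n = 4, so shape 10→37 and rate 2.3→6.3.

Posterior: Gamma(shape=37, rate=6.3)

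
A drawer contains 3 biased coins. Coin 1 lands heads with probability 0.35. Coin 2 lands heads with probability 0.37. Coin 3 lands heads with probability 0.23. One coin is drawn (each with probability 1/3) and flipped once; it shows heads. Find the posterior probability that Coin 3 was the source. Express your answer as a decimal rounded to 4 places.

Posterior probability ≈ 0.2421

P(heads|C1) = 0.35; P(heads|C2) = 0.37; P(heads|C3) = 0.23.
Prior × likelihood for each source: 0.333333·0.35=0.1167, 0.333333·0.37=0.1233, 0.333333·0.23=0.07667. Summing gives P(heads) = 0.31667.
P(Coin 3 | heads) = 0.07667 / 0.31667 = 0.2421.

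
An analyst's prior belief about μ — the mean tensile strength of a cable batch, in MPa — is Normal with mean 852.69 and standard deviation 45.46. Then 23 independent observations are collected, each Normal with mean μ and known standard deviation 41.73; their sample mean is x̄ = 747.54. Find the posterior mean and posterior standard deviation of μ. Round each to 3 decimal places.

Posterior mean ≈ 751.256; posterior SD ≈ 8.546

Prior precision 1/τ₀² = 1/45.46² = 0.00048388; data precision n/σ² = 23/41.73² = 0.0132078.
Posterior precision = 0.00048388 + 0.0132078 = 0.0136917, giving posterior SD = 1/√0.0136917 = 8.546.
Posterior mean = (0.00048388·852.69 + 0.0132078·747.54) / 0.0136917 = 751.256.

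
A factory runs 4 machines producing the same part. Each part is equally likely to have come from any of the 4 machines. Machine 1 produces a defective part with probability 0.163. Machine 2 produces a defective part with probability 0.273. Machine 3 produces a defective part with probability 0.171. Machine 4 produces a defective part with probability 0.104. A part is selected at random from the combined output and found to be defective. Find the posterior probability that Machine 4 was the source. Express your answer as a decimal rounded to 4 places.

Posterior probability ≈ 0.1463

P(defective|M1) = 0.163; P(defective|M2) = 0.273; P(defective|M3) = 0.171; P(defective|M4) = 0.104.
Prior × likelihood for each source: 0.25·0.163=0.04075, 0.25·0.273=0.06825, 0.25·0.171=0.04275, 0.25·0.104=0.02600. Summing gives P(defective) = 0.17775.
P(Machine 4 | defective) = 0.02600 / 0.17775 = 0.1463.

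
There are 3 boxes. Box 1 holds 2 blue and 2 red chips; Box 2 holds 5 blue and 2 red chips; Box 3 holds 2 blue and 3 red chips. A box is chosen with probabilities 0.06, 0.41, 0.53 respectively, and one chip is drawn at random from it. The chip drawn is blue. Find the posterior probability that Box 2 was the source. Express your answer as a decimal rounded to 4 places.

Tabulate prior·likelihood by source: [1] prior 0.06, lik 0.5, product 0.03000; [2] prior 0.41, lik 0.7143, product 0.2929; [3] prior 0.53, lik 0.4, product 0.2120.
Normalizing constant = 0.53486; the posterior for Box 2 is its product over the sum, 0.2929/0.53486 = 0.5475.

Posterior probability ≈ 0.5475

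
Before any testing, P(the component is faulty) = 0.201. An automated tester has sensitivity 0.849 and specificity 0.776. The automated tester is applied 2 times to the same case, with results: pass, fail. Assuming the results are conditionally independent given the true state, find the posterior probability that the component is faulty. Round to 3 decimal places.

With H the event that the component is faulty, the joint likelihood of the observed sequence is P(data|H) = 0.151·0.849 = 0.12820 and P(data|¬H) = 0.776·0.224 = 0.17382.
Bayes: P(H|data) = 0.201·0.12820 / (0.201·0.12820 + 0.799·0.17382) = 0.025768/0.16465 = 0.1565.

Posterior P(H) ≈ 0.156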